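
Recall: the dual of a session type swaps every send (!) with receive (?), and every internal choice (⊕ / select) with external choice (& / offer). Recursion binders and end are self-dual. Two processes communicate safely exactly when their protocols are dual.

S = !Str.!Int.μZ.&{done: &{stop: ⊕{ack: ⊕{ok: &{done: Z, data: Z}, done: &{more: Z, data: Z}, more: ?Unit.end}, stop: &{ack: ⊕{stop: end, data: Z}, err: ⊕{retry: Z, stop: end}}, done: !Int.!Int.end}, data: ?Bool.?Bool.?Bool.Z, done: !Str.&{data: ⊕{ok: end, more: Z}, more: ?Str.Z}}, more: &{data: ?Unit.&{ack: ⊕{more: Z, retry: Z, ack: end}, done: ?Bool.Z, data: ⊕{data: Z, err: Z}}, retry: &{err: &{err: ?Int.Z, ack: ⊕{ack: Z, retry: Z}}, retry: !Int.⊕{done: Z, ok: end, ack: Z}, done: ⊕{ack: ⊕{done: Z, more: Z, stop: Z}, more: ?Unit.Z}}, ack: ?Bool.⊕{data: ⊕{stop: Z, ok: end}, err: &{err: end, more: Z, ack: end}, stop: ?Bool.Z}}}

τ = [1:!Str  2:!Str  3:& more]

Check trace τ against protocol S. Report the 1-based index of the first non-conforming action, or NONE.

2

step 1: !Str  ✓  state: !Int.μZ.…
step 2: got !Str, protocol expects !Int  ✗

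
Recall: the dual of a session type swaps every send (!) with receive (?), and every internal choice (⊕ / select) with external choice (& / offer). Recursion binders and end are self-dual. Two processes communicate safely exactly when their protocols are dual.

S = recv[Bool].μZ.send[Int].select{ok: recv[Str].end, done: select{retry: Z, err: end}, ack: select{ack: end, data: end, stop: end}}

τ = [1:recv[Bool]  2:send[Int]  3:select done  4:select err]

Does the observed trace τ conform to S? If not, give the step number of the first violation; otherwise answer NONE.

step 1: recv[Bool]  match  now at μZ.…
step 2: send[Int]  match  now at select{ok: recv[Str].end, done: select{retry: μZ.…, err: end}, ack: select{ack: end, data: end, stop: end}}
step 3: select done  match  now at select{retry: μZ.…, err: end}
step 4: select err  match  now at end
all 4 steps conform

NONE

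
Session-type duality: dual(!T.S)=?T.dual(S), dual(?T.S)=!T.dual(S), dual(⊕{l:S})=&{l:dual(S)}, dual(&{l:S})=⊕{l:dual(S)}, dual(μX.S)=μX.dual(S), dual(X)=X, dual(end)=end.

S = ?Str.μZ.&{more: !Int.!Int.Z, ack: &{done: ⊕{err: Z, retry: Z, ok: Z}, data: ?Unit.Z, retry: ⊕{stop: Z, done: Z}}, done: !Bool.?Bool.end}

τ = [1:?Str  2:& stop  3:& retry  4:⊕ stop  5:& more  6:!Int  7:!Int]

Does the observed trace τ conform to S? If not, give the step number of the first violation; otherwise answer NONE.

@1 ?Str  ok  residual = μZ.…
@2 got & stop, protocol expects & more or & ack or & done  ✗

2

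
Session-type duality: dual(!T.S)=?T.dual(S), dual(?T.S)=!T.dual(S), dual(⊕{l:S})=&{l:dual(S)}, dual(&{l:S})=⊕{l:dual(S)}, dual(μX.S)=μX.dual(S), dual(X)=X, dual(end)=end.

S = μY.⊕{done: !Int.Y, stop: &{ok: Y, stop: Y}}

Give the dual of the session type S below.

μY.&{done: ?Int.Y, stop: ⊕{ok: Y, stop: Y}}

μY → μY  (binder kept)
  ⊕{done,stop} → &{done,stop}  (internal→external)
    • done:
      !Int → ?Int
        Y self-dual
    • stop:
      &{ok,stop} → ⊕{ok,stop}  (&→⊕)
        • ok:
          Y self-dual
        • stop:
          Y self-dual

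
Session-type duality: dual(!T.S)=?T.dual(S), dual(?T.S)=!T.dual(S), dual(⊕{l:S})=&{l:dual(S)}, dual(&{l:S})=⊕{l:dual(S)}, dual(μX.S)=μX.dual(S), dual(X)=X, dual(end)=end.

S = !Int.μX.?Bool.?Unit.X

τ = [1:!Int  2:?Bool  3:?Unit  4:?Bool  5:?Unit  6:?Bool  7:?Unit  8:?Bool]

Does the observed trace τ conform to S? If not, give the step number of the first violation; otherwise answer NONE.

step 1: !Int  ✓  state: μX.…
step 2: ?Bool  ✓  state: ?Unit.μX.…
step 3: ?Unit  ✓  state: μX.…
step 4: ?Bool  ✓  state: ?Unit.μX.…
step 5: ?Unit  ✓  state: μX.…
step 6: ?Bool  ✓  state: ?Unit.μX.…
step 7: ?Unit  ✓  state: μX.…
step 8: ?Bool  ✓  state: ?Unit.μX.…
all 8 steps conform

NONE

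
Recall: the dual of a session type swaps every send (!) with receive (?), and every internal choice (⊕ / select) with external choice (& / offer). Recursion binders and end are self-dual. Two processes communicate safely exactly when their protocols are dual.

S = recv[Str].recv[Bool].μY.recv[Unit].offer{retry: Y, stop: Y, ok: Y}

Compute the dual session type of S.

recv[Str] → send[Str]
  recv[Bool] → send[Bool]
    μY → μY  (rec unchanged)
      recv[Unit] → send[Unit]
        offer{retry,stop,ok} → select{retry,stop,ok}  (&→⊕)
          [retry]
            Y self-dual
          [stop]
            Y self-dual
          [ok]
            Y self-dual

send[Str].send[Bool].μY.send[Unit].select{retry: Y, stop: Y, ok: Y}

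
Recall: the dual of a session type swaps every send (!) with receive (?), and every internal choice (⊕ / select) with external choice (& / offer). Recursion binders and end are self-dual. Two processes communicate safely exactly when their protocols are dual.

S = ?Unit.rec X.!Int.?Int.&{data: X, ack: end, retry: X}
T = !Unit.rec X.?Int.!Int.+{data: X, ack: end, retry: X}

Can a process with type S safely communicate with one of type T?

YES

?Unit vs !Unit  ok
  rec X vs rec X  ok (μ self-dual)
    !Int vs ?Int  ok
      ?Int vs !Int  ok
        &{data,ack,retry} vs +{data,ack,retry}  ok same labels
          case data:
            X vs X  ok
          case ack:
            end vs end  ok
          case retry:
            X vs X  ok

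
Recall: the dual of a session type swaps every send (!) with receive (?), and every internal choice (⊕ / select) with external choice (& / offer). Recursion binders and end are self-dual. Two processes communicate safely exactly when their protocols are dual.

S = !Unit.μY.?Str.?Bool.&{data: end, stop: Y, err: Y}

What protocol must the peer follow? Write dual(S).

?Unit.μY.!Str.!Bool.⊕{data: end, stop: Y, err: Y}

!Unit ↦ ?Unit
  μY ↦ μY  (μ self-dual)
    ?Str ↦ !Str
      ?Bool ↦ !Bool
        &{data,stop,err} ↦ ⊕{data,stop,err}  (&→⊕)
          • data:
            dual(end) = end
          • stop:
            dual(Y) = Y
          • err:
            dual(Y) = Y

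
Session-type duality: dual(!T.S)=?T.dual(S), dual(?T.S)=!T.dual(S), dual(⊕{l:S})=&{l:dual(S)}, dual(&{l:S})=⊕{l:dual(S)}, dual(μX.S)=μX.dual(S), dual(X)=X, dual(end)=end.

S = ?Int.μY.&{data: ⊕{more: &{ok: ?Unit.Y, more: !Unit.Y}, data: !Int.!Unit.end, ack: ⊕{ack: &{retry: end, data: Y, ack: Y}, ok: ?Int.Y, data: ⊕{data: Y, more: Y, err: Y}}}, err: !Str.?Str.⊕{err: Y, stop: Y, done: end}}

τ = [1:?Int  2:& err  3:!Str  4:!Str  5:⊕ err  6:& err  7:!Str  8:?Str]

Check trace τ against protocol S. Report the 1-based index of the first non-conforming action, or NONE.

@1 ?Int  ok  residual = μY.…
@2 & err  ok  residual = !Str.?Str.⊕{err: μY.…, stop: μY.…, done: end}
@3 !Str  ok  residual = ?Str.⊕{err: μY.…, stop: μY.…, done: end}
@4 got !Str, protocol expects ?Str  ✗

4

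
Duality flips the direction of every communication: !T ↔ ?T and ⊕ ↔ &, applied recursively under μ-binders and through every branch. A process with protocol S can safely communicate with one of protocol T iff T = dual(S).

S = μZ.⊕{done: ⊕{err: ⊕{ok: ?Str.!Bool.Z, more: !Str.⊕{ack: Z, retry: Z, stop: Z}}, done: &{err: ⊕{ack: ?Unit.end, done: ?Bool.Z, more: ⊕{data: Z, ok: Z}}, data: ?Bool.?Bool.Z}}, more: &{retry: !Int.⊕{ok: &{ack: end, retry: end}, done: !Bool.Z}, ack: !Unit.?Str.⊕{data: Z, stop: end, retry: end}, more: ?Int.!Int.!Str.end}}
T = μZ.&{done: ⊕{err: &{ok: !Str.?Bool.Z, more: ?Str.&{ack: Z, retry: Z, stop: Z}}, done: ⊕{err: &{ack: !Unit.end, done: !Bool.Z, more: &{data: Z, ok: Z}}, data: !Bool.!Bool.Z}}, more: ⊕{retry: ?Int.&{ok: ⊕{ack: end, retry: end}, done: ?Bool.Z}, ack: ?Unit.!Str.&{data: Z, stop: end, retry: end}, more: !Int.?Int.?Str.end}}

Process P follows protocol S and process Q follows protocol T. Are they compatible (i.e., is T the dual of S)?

NO

μZ | μZ  match (rec unchanged)
  ⊕{done,more} | &{done,more}  match label sets agree
    case done:
      ⊕{err,done} | ⊕{err,done}  ✗ choice polarity not flipped — not dual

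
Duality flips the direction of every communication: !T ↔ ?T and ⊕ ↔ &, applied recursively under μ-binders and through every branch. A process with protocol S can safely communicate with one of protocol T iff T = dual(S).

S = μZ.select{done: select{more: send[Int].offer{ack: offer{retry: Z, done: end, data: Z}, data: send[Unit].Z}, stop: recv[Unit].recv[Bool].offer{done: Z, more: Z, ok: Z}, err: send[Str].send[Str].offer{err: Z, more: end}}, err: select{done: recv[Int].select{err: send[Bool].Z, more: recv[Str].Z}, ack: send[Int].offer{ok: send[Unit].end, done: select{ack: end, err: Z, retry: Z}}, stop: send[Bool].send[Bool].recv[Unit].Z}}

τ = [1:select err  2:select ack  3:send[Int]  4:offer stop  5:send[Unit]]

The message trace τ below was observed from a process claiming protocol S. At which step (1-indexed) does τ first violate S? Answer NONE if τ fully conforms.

4

step 1: select err  match  now at select{done: recv[Int].select{err: send[Bool].μZ.…, more: recv[Str].μZ.…}, ack: send[Int].offer{ok: send[Unit].end, done: select{ack: end, err: μZ.…, retry: μZ.…}}, stop: send[Bool].send[Bool].recv[Unit].μZ.…}
step 2: select ack  match  now at send[Int].offer{ok: send[Unit].end, done: select{ack: end, err: μZ.…, retry: μZ.…}}
step 3: send[Int]  match  now at offer{ok: send[Unit].end, done: select{ack: end, err: μZ.…, retry: μZ.…}}
step 4: got offer stop, protocol expects offer ok or offer done  ✗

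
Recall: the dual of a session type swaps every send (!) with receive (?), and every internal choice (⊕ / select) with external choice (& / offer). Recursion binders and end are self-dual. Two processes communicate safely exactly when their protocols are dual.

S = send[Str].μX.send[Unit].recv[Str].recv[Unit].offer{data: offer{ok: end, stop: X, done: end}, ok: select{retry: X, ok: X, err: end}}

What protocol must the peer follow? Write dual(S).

send[Str] → recv[Str]
  μX → μX  (binder kept)
    send[Unit] → recv[Unit]
      recv[Str] → send[Str]
        recv[Unit] → send[Unit]
          offer{data,ok} → select{data,ok}  (external→internal)
            • data:
              offer{ok,stop,done} → select{ok,stop,done}  (external→internal)
                • ok:
                  end self-dual
                • stop:
                  X self-dual
                • done:
                  end self-dual
            • ok:
              select{retry,ok,err} → offer{retry,ok,err}  (⊕→&)
                • retry:
                  X self-dual
                • ok:
                  X self-dual
                • err:
                  end self-dual

recv[Str].μX.recv[Unit].send[Str].send[Unit].select{data: select{ok: end, stop: X, done: end}, ok: offer{retry: X, ok: X, err: end}}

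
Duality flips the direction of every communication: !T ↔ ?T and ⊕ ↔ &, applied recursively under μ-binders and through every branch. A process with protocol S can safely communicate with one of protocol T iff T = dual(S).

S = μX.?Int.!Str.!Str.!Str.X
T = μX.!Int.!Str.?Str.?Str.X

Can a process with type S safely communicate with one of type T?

μX | μX  ok (binder kept)
  ?Int | !Int  ok
    !Str | !Str  ✗ same direction on both sides — not dual

NO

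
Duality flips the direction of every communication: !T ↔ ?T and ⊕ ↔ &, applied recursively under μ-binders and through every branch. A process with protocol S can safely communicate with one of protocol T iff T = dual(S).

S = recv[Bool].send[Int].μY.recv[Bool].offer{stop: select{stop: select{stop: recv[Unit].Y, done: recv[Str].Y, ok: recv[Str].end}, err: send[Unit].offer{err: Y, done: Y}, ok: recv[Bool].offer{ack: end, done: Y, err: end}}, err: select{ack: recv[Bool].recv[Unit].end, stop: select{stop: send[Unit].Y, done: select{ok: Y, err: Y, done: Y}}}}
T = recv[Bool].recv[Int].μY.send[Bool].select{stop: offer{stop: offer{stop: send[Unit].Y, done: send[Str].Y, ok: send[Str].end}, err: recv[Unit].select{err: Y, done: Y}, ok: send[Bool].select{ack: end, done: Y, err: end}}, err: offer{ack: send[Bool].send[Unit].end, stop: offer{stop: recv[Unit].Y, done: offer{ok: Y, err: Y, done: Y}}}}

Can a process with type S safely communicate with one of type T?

NO

recv[Bool] | recv[Bool]  ✗ same direction on both sides — not dual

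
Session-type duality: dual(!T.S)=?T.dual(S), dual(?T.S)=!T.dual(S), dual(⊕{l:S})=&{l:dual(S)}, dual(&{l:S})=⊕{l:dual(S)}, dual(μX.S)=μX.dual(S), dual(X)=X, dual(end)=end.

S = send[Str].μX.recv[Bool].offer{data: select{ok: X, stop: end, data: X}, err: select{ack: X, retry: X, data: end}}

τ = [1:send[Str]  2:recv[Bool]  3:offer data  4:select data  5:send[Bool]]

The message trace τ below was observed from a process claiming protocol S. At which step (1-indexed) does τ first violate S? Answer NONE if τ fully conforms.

step 1: send[Str]  ✓  now at μX.…
step 2: recv[Bool]  ✓  now at offer{data: select{ok: μX.…, stop: end, data: μX.…}, err: select{ack: μX.…, retry: μX.…, data: end}}
step 3: offer data  ✓  now at select{ok: μX.…, stop: end, data: μX.…}
step 4: select data  ✓  now at μX.…
step 5: got send[Bool], protocol expects recv[Bool]  ✗

5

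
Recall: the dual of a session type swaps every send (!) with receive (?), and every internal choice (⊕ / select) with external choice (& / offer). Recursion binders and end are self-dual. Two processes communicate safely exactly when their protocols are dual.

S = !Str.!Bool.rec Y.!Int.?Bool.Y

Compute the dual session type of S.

?Str.?Bool.rec Y.?Int.!Bool.Y

!Str = ?Str
  !Bool = ?Bool
    rec Y = rec Y  (rec unchanged)
      !Int = ?Int
        ?Bool = !Bool
          dual(Y) = Y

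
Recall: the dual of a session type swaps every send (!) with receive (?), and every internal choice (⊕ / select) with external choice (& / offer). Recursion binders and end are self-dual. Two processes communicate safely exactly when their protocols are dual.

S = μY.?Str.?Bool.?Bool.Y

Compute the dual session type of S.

μY.!Str.!Bool.!Bool.Y

μY = μY  (μ self-dual)
  ?Str = !Str
    ?Bool = !Bool
      ?Bool = !Bool
        Y self-dual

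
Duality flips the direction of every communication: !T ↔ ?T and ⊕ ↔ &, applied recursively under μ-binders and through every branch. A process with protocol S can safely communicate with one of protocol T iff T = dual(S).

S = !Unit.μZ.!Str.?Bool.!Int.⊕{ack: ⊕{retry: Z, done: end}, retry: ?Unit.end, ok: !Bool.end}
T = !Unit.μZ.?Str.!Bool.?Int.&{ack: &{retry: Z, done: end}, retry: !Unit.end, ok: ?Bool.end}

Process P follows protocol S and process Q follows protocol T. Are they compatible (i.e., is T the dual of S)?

NO

!Unit | !Unit  ✗ same direction on both sides — not dual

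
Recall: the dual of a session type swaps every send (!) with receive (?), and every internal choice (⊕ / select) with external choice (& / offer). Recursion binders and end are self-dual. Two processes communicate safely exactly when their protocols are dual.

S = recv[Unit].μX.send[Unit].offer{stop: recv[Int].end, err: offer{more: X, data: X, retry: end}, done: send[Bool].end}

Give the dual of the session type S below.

send[Unit].μX.recv[Unit].select{stop: send[Int].end, err: select{more: X, data: X, retry: end}, done: recv[Bool].end}

recv[Unit] = send[Unit]
  μX = μX  (binder kept)
    send[Unit] = recv[Unit]
      offer{stop,err,done} = select{stop,err,done}  (offer→select)
        • stop:
          recv[Int] = send[Int]
            dual(end) = end
        • err:
          offer{more,data,retry} = select{more,data,retry}  (offer→select)
            • more:
              dual(X) = X
            • data:
              dual(X) = X
            • retry:
              dual(end) = end
        • done:
          send[Bool] = recv[Bool]
            dual(end) = end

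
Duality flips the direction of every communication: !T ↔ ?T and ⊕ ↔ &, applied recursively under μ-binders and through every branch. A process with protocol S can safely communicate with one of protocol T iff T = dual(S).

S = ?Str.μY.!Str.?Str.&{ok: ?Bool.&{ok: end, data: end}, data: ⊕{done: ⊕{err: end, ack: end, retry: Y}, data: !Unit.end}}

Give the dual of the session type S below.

?Str ↦ !Str
  μY ↦ μY  (μ self-dual)
    !Str ↦ ?Str
      ?Str ↦ !Str
        &{ok,data} ↦ ⊕{ok,data}  (offer→select)
          [ok]
            ?Bool ↦ !Bool
              &{ok,data} ↦ ⊕{ok,data}  (offer→select)
                [ok]
                  dual(end) = end
                [data]
                  dual(end) = end
          [data]
            ⊕{done,data} ↦ &{done,data}  (internal→external)
              [done]
                ⊕{err,ack,retry} ↦ &{err,ack,retry}  (internal→external)
                  [err]
                    dual(end) = end
                  [ack]
                    dual(end) = end
                  [retry]
                    dual(Y) = Y
              [data]
                !Unit ↦ ?Unit
                  dual(end) = end

!Str.μY.?Str.!Str.⊕{ok: !Bool.⊕{ok: end, data: end}, data: &{done: &{err: end, ack: end, retry: Y}, data: ?Unit.end}}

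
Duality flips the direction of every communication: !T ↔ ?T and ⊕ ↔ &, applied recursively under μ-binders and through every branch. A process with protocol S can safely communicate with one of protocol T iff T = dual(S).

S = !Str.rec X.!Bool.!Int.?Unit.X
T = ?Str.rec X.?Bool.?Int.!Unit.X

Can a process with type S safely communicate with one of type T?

!Str vs ?Str  ok
  rec X vs rec X  ok (μ self-dual)
    !Bool vs ?Bool  ok
      !Int vs ?Int  ok
        ?Unit vs !Unit  ok
          X vs X  ok

YES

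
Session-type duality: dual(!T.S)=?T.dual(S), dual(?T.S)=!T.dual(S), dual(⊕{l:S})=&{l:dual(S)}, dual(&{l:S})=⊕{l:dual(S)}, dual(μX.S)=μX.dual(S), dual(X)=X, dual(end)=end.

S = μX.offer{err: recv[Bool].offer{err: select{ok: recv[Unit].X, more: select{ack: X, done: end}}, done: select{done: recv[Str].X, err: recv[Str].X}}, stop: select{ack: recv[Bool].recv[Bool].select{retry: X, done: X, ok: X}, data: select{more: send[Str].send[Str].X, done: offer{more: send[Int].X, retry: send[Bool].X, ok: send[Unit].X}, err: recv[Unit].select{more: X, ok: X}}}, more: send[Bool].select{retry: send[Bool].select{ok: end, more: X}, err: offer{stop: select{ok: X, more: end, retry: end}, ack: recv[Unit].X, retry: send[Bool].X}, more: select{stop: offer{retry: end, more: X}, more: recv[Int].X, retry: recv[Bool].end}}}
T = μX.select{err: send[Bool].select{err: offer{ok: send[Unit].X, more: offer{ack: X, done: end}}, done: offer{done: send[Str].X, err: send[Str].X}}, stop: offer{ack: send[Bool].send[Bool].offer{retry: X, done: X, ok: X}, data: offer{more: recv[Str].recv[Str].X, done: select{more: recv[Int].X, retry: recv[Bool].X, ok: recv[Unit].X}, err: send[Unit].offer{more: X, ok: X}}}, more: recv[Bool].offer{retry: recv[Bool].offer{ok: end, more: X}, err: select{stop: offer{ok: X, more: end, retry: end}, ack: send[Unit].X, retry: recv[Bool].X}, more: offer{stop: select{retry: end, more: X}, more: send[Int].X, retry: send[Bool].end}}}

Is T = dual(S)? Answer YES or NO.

μX vs μX  ok (rec unchanged)
  offer{err,stop,more} vs select{err,stop,more}  ok label sets agree
    [err]
      recv[Bool] vs send[Bool]  ok
        offer{err,done} vs select{err,done}  ok label sets agree
          [err]
            select{ok,more} vs offer{ok,more}  ok label sets agree
              [ok]
                recv[Unit] vs send[Unit]  ok
                  X vs X  ok
              [more]
                select{ack,done} vs offer{ack,done}  ok label sets agree
                  [ack]
                    X vs X  ok
                  [done]
                    end vs end  ok
          [done]
            select{done,err} vs offer{done,err}  ok label sets agree
              [done]
                recv[Str] vs send[Str]  ok
                  X vs X  ok
              [err]
                recv[Str] vs send[Str]  ok
                  X vs X  ok
    [stop]
      select{ack,data} vs offer{ack,data}  ok label sets agree
        [ack]
          recv[Bool] vs send[Bool]  ok
            recv[Bool] vs send[Bool]  ok
              select{retry,done,ok} vs offer{retry,done,ok}  ok label sets agree
                [retry]
                  X vs X  ok
                [done]
                  X vs X  ok
                [ok]
                  X vs X  ok
        [data]
          select{more,done,err} vs offer{more,done,err}  ok label sets agree
            [more]
              send[Str] vs recv[Str]  ok
                send[Str] vs recv[Str]  ok
                  X vs X  ok
            [done]
              offer{more,retry,ok} vs select{more,retry,ok}  ok label sets agree
                [more]
                  send[Int] vs recv[Int]  ok
                    X vs X  ok
                [retry]
                  send[Bool] vs recv[Bool]  ok
                    X vs X  ok
                [ok]
                  send[Unit] vs recv[Unit]  ok
                    X vs X  ok
            [err]
              recv[Unit] vs send[Unit]  ok
                select{more,ok} vs offer{more,ok}  ok label sets agree
                  [more]
                    X vs X  ok
                  [ok]
                    X vs X  ok
    [more]
      send[Bool] vs recv[Bool]  ok
        select{retry,err,more} vs offer{retry,err,more}  ok label sets agree
          [retry]
            send[Bool] vs recv[Bool]  ok
              select{ok,more} vs offer{ok,more}  ok label sets agree
                [ok]
                  end vs end  ok
                [more]
                  X vs X  ok
          [err]
            offer{stop,ack,retry} vs select{stop,ack,retry}  ok label sets agree
              [stop]
                select{ok,more,retry} vs offer{ok,more,retry}  ok label sets agree
                  [ok]
                    X vs X  ok
                  [more]
                    end vs end  ok
                  [retry]
                    end vs end  ok
              [ack]
                recv[Unit] vs send[Unit]  ok
                  X vs X  ok
              [retry]
                send[Bool] vs recv[Bool]  ok
                  X vs X  ok
          [more]
            select{stop,more,retry} vs offer{stop,more,retry}  ok label sets agree
              [stop]
                offer{retry,more} vs select{retry,more}  ok label sets agree
                  [retry]
                    end vs end  ok
                  [more]
                    X vs X  ok
              [more]
                recv[Int] vs send[Int]  ok
                  X vs X  ok
              [retry]
                recv[Bool] vs send[Bool]  ok
                  end vs end  ok

YES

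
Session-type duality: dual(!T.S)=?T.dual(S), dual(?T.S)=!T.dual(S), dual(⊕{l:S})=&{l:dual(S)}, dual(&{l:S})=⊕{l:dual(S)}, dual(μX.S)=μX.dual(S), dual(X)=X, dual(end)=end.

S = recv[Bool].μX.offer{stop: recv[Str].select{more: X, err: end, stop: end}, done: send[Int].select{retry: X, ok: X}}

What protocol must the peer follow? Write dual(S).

send[Bool].μX.select{stop: send[Str].offer{more: X, err: end, stop: end}, done: recv[Int].offer{retry: X, ok: X}}

recv[Bool] = send[Bool]
  μX = μX  (μ self-dual)
    offer{stop,done} = select{stop,done}  (&→⊕)
      case stop:
        recv[Str] = send[Str]
          select{more,err,stop} = offer{more,err,stop}  (⊕→&)
            case more:
              X ↦ X
            case err:
              end ↦ end
            case stop:
              end ↦ end
      case done:
        send[Int] = recv[Int]
          select{retry,ok} = offer{retry,ok}  (⊕→&)
            case retry:
              X ↦ X
            case ok:
              X ↦ X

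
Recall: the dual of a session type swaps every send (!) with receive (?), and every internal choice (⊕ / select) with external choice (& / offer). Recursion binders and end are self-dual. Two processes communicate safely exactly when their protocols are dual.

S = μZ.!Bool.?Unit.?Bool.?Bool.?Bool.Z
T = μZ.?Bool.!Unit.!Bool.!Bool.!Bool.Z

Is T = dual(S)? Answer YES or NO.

μZ | μZ  ✓ (μ self-dual)
  !Bool | ?Bool  ✓
    ?Unit | !Unit  ✓
      ?Bool | !Bool  ✓
        ?Bool | !Bool  ✓
          ?Bool | !Bool  ✓
            Z | Z  ✓

YES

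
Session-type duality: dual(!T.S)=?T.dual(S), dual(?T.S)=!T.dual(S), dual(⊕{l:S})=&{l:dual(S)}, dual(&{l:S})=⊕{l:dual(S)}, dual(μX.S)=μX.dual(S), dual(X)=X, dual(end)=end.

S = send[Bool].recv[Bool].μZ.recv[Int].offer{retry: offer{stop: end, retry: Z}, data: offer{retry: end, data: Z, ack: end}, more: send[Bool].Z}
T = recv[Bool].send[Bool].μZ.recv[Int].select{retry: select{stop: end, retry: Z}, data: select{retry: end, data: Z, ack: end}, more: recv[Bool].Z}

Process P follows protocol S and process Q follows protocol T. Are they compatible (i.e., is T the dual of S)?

send[Bool] | recv[Bool]  ✓
  recv[Bool] | send[Bool]  ✓
    μZ | μZ  ✓ (binder kept)
      recv[Int] | recv[Int]  ✗ same direction on both sides — not dual

NO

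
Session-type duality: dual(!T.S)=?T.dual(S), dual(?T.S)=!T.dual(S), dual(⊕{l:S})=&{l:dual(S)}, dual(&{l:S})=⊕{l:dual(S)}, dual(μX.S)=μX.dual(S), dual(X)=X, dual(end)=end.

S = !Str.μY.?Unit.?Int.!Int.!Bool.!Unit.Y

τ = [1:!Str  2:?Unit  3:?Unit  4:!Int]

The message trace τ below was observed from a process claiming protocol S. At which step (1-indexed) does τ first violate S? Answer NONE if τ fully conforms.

3

[1] !Str  ok  residual = μY.…
[2] ?Unit  ok  residual = ?Int.!Int.!Bool.!Unit.μY.…
[3] got ?Unit, protocol expects ?Int  ✗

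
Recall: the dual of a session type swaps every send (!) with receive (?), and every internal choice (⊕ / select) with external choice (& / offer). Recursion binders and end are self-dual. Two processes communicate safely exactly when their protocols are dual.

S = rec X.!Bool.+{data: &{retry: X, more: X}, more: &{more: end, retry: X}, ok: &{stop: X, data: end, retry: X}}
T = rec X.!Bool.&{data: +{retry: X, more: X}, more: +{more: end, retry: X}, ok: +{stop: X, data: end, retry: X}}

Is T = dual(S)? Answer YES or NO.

NO

rec X ‖ rec X  match (binder kept)
  !Bool ‖ !Bool  ✗ same direction on both sides — not dual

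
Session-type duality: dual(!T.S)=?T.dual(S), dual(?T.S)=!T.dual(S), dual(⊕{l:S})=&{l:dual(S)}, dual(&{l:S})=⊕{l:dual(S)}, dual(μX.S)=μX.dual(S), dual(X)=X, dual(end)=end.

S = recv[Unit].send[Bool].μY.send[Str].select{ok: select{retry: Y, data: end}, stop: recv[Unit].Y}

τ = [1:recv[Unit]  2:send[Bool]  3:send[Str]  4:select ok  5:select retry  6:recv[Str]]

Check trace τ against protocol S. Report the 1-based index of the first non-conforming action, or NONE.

6

[1] recv[Unit]  match  cont: send[Bool].μY.…
[2] send[Bool]  match  cont: μY.…
[3] send[Str]  match  cont: select{ok: select{retry: μY.…, data: end}, stop: recv[Unit].μY.…}
[4] select ok  match  cont: select{retry: μY.…, data: end}
[5] select retry  match  cont: μY.…
[6] got recv[Str], protocol expects send[Str]  ✗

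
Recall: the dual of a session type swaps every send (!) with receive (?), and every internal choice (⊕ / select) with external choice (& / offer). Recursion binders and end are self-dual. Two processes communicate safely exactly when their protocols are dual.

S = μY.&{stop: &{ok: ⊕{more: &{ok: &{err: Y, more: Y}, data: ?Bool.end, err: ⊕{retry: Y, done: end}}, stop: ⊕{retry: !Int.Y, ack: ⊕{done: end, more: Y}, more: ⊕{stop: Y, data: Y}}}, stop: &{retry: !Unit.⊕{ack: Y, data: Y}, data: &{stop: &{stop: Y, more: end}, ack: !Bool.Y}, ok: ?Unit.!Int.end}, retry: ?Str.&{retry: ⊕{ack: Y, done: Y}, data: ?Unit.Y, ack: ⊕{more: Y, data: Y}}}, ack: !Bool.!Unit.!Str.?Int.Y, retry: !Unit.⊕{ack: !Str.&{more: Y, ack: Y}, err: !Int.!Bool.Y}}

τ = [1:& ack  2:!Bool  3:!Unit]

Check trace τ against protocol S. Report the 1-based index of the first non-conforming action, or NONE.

NONE

[1] & ack  match  now at !Bool.!Unit.!Str.?Int.μY.…
[2] !Bool  match  now at !Unit.!Str.?Int.μY.…
[3] !Unit  match  now at !Str.?Int.μY.…
τ conforms to S (length 3)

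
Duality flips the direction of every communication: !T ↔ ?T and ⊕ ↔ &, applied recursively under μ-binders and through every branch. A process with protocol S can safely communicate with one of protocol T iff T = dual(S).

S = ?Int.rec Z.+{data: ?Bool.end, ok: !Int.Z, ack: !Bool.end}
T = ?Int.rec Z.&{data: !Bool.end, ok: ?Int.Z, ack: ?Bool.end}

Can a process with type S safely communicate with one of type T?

?Int ‖ ?Int  ✗ same direction on both sides — not dual

NO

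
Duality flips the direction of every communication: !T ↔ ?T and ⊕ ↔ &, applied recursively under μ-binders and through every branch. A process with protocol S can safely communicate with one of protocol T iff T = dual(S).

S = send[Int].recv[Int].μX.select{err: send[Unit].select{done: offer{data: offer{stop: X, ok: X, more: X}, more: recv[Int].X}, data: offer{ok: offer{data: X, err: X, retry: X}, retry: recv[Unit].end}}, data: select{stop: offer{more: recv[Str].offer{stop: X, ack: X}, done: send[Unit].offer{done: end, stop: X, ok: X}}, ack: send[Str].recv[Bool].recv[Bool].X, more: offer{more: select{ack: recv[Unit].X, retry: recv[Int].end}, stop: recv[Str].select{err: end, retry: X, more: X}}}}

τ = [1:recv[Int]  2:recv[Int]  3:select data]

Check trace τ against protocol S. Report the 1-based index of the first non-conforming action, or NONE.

[1] got recv[Int], protocol expects send[Int]  ✗

1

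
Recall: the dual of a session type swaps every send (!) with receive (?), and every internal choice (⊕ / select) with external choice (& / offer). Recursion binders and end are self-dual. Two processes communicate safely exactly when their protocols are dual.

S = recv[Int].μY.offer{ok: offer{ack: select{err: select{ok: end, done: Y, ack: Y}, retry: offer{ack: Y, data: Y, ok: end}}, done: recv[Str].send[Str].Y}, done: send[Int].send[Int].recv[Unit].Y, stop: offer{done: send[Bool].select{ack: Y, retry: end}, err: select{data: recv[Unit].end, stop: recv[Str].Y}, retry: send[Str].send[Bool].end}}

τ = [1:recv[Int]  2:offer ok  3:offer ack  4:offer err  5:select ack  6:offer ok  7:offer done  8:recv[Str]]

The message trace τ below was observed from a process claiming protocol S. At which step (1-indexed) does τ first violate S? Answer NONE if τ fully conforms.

@1 recv[Int]  ok  residual = μY.…
@2 offer ok  ok  residual = offer{ack: select{err: select{ok: end, done: μY.…, ack: μY.…}, retry: offer{ack: μY.…, data: μY.…, ok: end}}, done: recv[Str].send[Str].μY.…}
@3 offer ack  ok  residual = select{err: select{ok: end, done: μY.…, ack: μY.…}, retry: offer{ack: μY.…, data: μY.…, ok: end}}
@4 got offer err, protocol expects select err or select retry  ✗

4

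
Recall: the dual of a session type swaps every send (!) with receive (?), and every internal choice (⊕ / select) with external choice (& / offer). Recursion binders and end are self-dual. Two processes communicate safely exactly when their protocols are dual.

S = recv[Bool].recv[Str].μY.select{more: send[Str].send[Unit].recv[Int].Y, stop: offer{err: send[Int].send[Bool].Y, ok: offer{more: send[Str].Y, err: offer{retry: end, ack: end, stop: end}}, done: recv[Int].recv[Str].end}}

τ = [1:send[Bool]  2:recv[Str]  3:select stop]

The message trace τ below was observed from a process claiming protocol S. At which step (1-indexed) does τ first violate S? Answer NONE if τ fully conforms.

1

step 1: got send[Bool], protocol expects recv[Bool]  ✗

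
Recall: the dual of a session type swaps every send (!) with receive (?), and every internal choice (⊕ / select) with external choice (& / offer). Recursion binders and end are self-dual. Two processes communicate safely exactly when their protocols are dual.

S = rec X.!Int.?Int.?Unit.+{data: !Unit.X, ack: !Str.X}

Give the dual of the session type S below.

rec X.?Int.!Int.!Unit.&{data: ?Unit.X, ack: ?Str.X}

rec X ↦ rec X  (μ self-dual)
  !Int ↦ ?Int
    ?Int ↦ !Int
      ?Unit ↦ !Unit
        +{data,ack} ↦ &{data,ack}  (internal→external)
          case data:
            !Unit ↦ ?Unit
              X ↦ X
          case ack:
            !Str ↦ ?Str
              X ↦ X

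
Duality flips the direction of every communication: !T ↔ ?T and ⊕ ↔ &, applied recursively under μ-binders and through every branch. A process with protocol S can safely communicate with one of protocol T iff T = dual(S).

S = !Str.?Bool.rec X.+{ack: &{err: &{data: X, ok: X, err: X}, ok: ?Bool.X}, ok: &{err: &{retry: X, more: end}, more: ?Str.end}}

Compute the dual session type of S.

!Str = ?Str
  ?Bool = !Bool
    rec X = rec X  (μ self-dual)
      +{ack,ok} = &{ack,ok}  (select→offer)
        case ack:
          &{err,ok} = +{err,ok}  (external→internal)
            case err:
              &{data,ok,err} = +{data,ok,err}  (external→internal)
                case data:
                  dual(X) = X
                case ok:
                  dual(X) = X
                case err:
                  dual(X) = X
            case ok:
              ?Bool = !Bool
                dual(X) = X
        case ok:
          &{err,more} = +{err,more}  (external→internal)
            case err:
              &{retry,more} = +{retry,more}  (external→internal)
                case retry:
                  dual(X) = X
                case more:
                  dual(end) = end
            case more:
              ?Str = !Str
                dual(end) = end

?Str.!Bool.rec X.&{ack: +{err: +{data: X, ok: X, err: X}, ok: !Bool.X}, ok: +{err: +{retry: X, more: end}, more: !Str.end}}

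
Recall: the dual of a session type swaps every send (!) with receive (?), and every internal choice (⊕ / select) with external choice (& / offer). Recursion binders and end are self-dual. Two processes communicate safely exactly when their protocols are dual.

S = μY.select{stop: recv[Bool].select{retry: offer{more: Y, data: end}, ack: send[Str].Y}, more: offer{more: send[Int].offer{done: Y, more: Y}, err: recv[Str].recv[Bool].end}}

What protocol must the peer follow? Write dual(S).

μY.offer{stop: send[Bool].offer{retry: select{more: Y, data: end}, ack: recv[Str].Y}, more: select{more: recv[Int].select{done: Y, more: Y}, err: send[Str].send[Bool].end}}

μY → μY  (binder kept)
  select{stop,more} → offer{stop,more}  (⊕→&)
    case stop:
      recv[Bool] → send[Bool]
        select{retry,ack} → offer{retry,ack}  (⊕→&)
          case retry:
            offer{more,data} → select{more,data}  (&→⊕)
              case more:
                dual(Y) = Y
              case data:
                dual(end) = end
          case ack:
            send[Str] → recv[Str]
              dual(Y) = Y
    case more:
      offer{more,err} → select{more,err}  (&→⊕)
        case more:
          send[Int] → recv[Int]
            offer{done,more} → select{done,more}  (&→⊕)
              case done:
                dual(Y) = Y
              case more:
                dual(Y) = Y
        case err:
          recv[Str] → send[Str]
            recv[Bool] → send[Bool]
              dual(end) = end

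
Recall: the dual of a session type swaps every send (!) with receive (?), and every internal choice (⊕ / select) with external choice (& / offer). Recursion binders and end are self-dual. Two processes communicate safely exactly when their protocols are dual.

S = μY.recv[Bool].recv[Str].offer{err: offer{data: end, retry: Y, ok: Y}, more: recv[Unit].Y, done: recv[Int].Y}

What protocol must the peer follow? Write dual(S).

μY → μY  (rec unchanged)
  recv[Bool] → send[Bool]
    recv[Str] → send[Str]
      offer{err,more,done} → select{err,more,done}  (&→⊕)
        [err]
          offer{data,retry,ok} → select{data,retry,ok}  (&→⊕)
            [data]
              end ↦ end
            [retry]
              Y ↦ Y
            [ok]
              Y ↦ Y
        [more]
          recv[Unit] → send[Unit]
            Y ↦ Y
        [done]
          recv[Int] → send[Int]
            Y ↦ Y

μY.send[Bool].send[Str].select{err: select{data: end, retry: Y, ok: Y}, more: send[Unit].Y, done: send[Int].Y}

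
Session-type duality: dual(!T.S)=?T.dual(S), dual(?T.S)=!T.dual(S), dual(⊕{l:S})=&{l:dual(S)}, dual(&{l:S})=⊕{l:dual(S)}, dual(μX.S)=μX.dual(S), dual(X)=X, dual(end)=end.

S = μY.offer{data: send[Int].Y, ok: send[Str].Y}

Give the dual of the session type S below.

μY → μY  (binder kept)
  offer{data,ok} → select{data,ok}  (offer→select)
    [data]
      send[Int] → recv[Int]
        dual(Y) = Y
    [ok]
      send[Str] → recv[Str]
        dual(Y) = Y

μY.select{data: recv[Int].Y, ok: recv[Str].Y}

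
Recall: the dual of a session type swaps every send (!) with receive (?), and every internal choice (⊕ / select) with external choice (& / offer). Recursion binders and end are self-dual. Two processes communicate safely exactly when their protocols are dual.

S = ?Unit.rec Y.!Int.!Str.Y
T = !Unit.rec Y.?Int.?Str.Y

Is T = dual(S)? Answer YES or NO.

YES

?Unit | !Unit  ok
  rec Y | rec Y  ok (rec unchanged)
    !Int | ?Int  ok
      !Str | ?Str  ok
        Y | Y  ok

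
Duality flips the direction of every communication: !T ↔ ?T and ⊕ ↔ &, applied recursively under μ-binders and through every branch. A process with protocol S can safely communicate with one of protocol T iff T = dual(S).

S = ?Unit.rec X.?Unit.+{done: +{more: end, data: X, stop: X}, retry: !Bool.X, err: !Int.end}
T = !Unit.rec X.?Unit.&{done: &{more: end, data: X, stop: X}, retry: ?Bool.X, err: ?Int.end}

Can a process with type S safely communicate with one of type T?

NO

?Unit | !Unit  ok
  rec X | rec X  ok (rec unchanged)
    ?Unit | ?Unit  ✗ same direction on both sides — not dual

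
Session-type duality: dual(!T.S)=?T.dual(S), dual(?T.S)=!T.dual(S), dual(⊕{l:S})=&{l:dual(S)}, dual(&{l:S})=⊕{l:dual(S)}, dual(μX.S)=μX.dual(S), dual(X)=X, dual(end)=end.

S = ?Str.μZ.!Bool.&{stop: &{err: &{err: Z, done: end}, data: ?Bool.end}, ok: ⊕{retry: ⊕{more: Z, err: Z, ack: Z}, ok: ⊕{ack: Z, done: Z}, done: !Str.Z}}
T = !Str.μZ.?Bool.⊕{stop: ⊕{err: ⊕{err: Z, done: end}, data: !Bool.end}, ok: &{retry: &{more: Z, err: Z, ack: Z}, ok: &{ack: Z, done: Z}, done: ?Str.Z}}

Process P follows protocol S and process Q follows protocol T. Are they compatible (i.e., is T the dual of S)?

?Str ‖ !Str  ok
  μZ ‖ μZ  ok (μ self-dual)
    !Bool ‖ ?Bool  ok
      &{stop,ok} ‖ ⊕{stop,ok}  ok label sets agree
        • stop:
          &{err,data} ‖ ⊕{err,data}  ok label sets agree
            • err:
              &{err,done} ‖ ⊕{err,done}  ok label sets agree
                • err:
                  Z ‖ Z  ok
                • done:
                  end ‖ end  ok
            • data:
              ?Bool ‖ !Bool  ok
                end ‖ end  ok
        • ok:
          ⊕{retry,ok,done} ‖ &{retry,ok,done}  ok label sets agree
            • retry:
              ⊕{more,err,ack} ‖ &{more,err,ack}  ok label sets agree
                • more:
                  Z ‖ Z  ok
                • err:
                  Z ‖ Z  ok
                • ack:
                  Z ‖ Z  ok
            • ok:
              ⊕{ack,done} ‖ &{ack,done}  ok label sets agree
                • ack:
                  Z ‖ Z  ok
                • done:
                  Z ‖ Z  ok
            • done:
              !Str ‖ ?Str  ok
                Z ‖ Z  ok

YES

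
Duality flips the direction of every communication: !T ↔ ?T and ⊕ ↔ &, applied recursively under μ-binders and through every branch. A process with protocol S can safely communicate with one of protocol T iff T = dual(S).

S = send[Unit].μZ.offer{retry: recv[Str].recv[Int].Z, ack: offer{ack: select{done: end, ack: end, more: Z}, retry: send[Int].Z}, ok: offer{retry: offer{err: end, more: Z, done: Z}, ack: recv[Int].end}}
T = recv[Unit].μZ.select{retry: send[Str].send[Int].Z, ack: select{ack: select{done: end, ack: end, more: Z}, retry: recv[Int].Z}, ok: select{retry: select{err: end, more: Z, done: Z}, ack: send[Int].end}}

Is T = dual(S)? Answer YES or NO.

send[Unit] | recv[Unit]  match
  μZ | μZ  match (rec unchanged)
    offer{retry,ack,ok} | select{retry,ack,ok}  match label sets agree
      case retry:
        recv[Str] | send[Str]  match
          recv[Int] | send[Int]  match
            Z | Z  match
      case ack:
        offer{ack,retry} | select{ack,retry}  match label sets agree
          case ack:
            select{done,ack,more} | select{done,ack,more}  ✗ choice polarity not flipped — not dual

NO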